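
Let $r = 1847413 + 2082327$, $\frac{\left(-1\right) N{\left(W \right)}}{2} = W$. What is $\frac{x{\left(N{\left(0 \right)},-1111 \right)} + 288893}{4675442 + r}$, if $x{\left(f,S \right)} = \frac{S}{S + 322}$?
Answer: $\frac{113968844}{3394744299} \approx 0.033572$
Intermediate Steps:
$N{\left(W \right)} = - 2 W$
$r = 3929740$
$x{\left(f,S \right)} = \frac{S}{322 + S}$
$\frac{x{\left(N{\left(0 \right)},-1111 \right)} + 288893}{4675442 + r} = \frac{- \frac{1111}{322 - 1111} + 288893}{4675442 + 3929740} = \frac{- \frac{1111}{-789} + 288893}{8605182} = \left(\left(-1111\right) \left(- \frac{1}{789}\right) + 288893\right) \frac{1}{8605182} = \left(\frac{1111}{789} + 288893\right) \frac{1}{8605182} = \frac{227937688}{789} \cdot \frac{1}{8605182} = \frac{113968844}{3394744299}$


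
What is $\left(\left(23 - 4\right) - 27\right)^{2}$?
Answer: $64$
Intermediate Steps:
$\left(\left(23 - 4\right) - 27\right)^{2} = \left(19 - 27\right)^{2} = \left(-8\right)^{2} = 64$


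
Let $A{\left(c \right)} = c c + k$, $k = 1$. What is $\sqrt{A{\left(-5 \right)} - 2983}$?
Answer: $i \sqrt{2957} \approx 54.378 i$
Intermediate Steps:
$A{\left(c \right)} = 1 + c^{2}$ ($A{\left(c \right)} = c c + 1 = c^{2} + 1 = 1 + c^{2}$)
$\sqrt{A{\left(-5 \right)} - 2983} = \sqrt{\left(1 + \left(-5\right)^{2}\right) - 2983} = \sqrt{\left(1 + 25\right) - 2983} = \sqrt{26 - 2983} = \sqrt{-2957} = i \sqrt{2957}$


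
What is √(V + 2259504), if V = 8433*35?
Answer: 9*√31539 ≈ 1598.3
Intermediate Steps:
V = 295155
√(V + 2259504) = √(295155 + 2259504) = √2554659 = 9*√31539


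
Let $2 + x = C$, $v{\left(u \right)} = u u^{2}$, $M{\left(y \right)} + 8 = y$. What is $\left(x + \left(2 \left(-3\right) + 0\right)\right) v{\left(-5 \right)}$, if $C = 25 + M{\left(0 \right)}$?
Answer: $-1125$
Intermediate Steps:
$M{\left(y \right)} = -8 + y$
$v{\left(u \right)} = u^{3}$
$C = 17$ ($C = 25 + \left(-8 + 0\right) = 25 - 8 = 17$)
$x = 15$ ($x = -2 + 17 = 15$)
$\left(x + \left(2 \left(-3\right) + 0\right)\right) v{\left(-5 \right)} = \left(15 + \left(2 \left(-3\right) + 0\right)\right) \left(-5\right)^{3} = \left(15 + \left(-6 + 0\right)\right) \left(-125\right) = \left(15 - 6\right) \left(-125\right) = 9 \left(-125\right) = -1125$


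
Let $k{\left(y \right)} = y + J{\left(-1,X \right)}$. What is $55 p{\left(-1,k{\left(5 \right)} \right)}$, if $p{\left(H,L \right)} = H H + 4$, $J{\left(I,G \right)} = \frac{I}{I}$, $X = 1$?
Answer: $275$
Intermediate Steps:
$J{\left(I,G \right)} = 1$
$k{\left(y \right)} = 1 + y$ ($k{\left(y \right)} = y + 1 = 1 + y$)
$p{\left(H,L \right)} = 4 + H^{2}$ ($p{\left(H,L \right)} = H^{2} + 4 = 4 + H^{2}$)
$55 p{\left(-1,k{\left(5 \right)} \right)} = 55 \left(4 + \left(-1\right)^{2}\right) = 55 \left(4 + 1\right) = 55 \cdot 5 = 275$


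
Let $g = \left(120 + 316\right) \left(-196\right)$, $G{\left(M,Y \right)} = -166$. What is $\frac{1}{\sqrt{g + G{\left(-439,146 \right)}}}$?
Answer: $- \frac{i \sqrt{85622}}{85622} \approx - 0.0034175 i$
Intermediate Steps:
$g = -85456$ ($g = 436 \left(-196\right) = -85456$)
$\frac{1}{\sqrt{g + G{\left(-439,146 \right)}}} = \frac{1}{\sqrt{-85456 - 166}} = \frac{1}{\sqrt{-85622}} = \frac{1}{i \sqrt{85622}} = - \frac{i \sqrt{85622}}{85622}$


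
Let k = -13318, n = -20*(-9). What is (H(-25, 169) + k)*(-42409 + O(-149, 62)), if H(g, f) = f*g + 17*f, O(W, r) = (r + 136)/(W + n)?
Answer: 19283436270/31 ≈ 6.2205e+8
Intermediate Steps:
n = 180
O(W, r) = (136 + r)/(180 + W) (O(W, r) = (r + 136)/(W + 180) = (136 + r)/(180 + W))
H(g, f) = 17*f + f*g
(H(-25, 169) + k)*(-42409 + O(-149, 62)) = (169*(17 - 25) - 13318)*(-42409 + (136 + 62)/(180 - 149)) = (169*(-8) - 13318)*(-42409 + 198/31) = (-1352 - 13318)*(-42409 + (1/31)*198) = -14670*(-42409 + 198/31) = -14670*(-1314481/31) = 19283436270/31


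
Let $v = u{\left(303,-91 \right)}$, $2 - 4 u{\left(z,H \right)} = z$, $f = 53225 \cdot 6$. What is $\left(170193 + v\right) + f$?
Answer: $\frac{1957871}{4} \approx 4.8947 \cdot 10^{5}$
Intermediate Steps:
$f = 319350$
$u{\left(z,H \right)} = \frac{1}{2} - \frac{z}{4}$
$v = - \frac{301}{4}$ ($v = \frac{1}{2} - \frac{303}{4} = - \frac{301}{4} \approx -75.25$)
$\left(170193 + v\right) + f = \left(170193 - \frac{301}{4}\right) + 319350 = \frac{680471}{4} + 319350 = \frac{1957871}{4}$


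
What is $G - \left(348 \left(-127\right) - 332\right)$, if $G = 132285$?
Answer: $176813$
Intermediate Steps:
$G - \left(348 \left(-127\right) - 332\right) = 132285 - \left(348 \left(-127\right) - 332\right) = 132285 - \left(-44196 - 332\right) = 132285 - -44528 = 132285 + 44528 = 176813$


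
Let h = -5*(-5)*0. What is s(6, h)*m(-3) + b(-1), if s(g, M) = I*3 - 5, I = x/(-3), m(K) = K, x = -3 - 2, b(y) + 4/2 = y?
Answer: -3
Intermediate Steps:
b(y) = -2 + y
x = -5
I = 5/3 (I = -5/(-3) = -5*(-⅓) = 5/3 ≈ 1.6667)
h = 0 (h = 25*0 = 0)
s(g, M) = 0 (s(g, M) = (5/3)*3 - 5 = 5 - 5 = 0)
s(6, h)*m(-3) + b(-1) = 0*(-3) + (-2 - 1) = 0 - 3 = -3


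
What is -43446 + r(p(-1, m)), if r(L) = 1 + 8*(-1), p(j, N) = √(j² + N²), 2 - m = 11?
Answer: -43453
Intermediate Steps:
m = -9 (m = 2 - 1*11 = 2 - 11 = -9)
p(j, N) = √(N² + j²)
r(L) = -7 (r(L) = 1 - 8 = -7)
-43446 + r(p(-1, m)) = -43446 - 7 = -43453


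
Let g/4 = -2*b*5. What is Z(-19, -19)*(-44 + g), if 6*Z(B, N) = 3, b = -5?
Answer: 78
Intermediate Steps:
Z(B, N) = ½ (Z(B, N) = (⅙)*3 = ½)
g = 200 (g = 4*(-2*(-5)*5) = 4*(10*5) = 4*50 = 200)
Z(-19, -19)*(-44 + g) = (-44 + 200)/2 = (½)*156 = 78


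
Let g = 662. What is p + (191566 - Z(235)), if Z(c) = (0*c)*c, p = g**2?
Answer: 629810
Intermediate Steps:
p = 438244 (p = 662**2 = 438244)
Z(c) = 0 (Z(c) = 0*c = 0)
p + (191566 - Z(235)) = 438244 + (191566 - 1*0) = 438244 + (191566 + 0) = 438244 + 191566 = 629810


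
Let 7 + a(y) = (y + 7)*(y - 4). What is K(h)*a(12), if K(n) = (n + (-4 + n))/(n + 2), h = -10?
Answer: 435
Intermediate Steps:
a(y) = -7 + (-4 + y)*(7 + y) (a(y) = -7 + (y + 7)*(y - 4) = -7 + (7 + y)*(-4 + y) = -7 + (-4 + y)*(7 + y))
K(n) = (-4 + 2*n)/(2 + n)
K(h)*a(12) = (2*(-2 - 10)/(2 - 10))*(-35 + 12² + 3*12) = (2*(-12)/(-8))*(-35 + 144 + 36) = (2*(-⅛)*(-12))*145 = 3*145 = 435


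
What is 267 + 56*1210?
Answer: 68027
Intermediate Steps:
267 + 56*1210 = 267 + 67760 = 68027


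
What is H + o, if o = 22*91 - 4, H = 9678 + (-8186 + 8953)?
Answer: 12443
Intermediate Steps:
H = 10445 (H = 9678 + 767 = 10445)
o = 1998 (o = 2002 - 4 = 1998)
H + o = 10445 + 1998 = 12443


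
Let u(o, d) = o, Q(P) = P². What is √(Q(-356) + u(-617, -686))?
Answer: √126119 ≈ 355.13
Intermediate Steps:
√(Q(-356) + u(-617, -686)) = √((-356)² - 617) = √(126736 - 617) = √126119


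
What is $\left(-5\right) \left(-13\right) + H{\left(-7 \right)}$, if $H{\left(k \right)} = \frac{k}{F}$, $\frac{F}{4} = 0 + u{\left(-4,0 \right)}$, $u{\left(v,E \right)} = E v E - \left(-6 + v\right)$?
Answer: $\frac{2593}{40} \approx 64.825$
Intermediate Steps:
$u{\left(v,E \right)} = 6 - v + v E^{2}$ ($u{\left(v,E \right)} = v E^{2} - \left(-6 + v\right) = 6 - v + v E^{2}$)
$F = 40$ ($F = 4 \left(0 - \left(-10 + 0\right)\right) = 4 \left(0 + \left(6 + 4 - 0\right)\right) = 4 \left(0 + \left(6 + 4 + 0\right)\right) = 4 \left(0 + 10\right) = 4 \cdot 10 = 40$)
$H{\left(k \right)} = \frac{k}{40}$
$\left(-5\right) \left(-13\right) + H{\left(-7 \right)} = \left(-5\right) \left(-13\right) + \frac{1}{40} \left(-7\right) = 65 - \frac{7}{40} = \frac{2593}{40}$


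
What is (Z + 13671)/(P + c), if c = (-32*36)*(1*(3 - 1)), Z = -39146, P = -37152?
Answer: 25475/39456 ≈ 0.64566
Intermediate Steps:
c = -2304 (c = -1152*2 = -2304)
(Z + 13671)/(P + c) = (-39146 + 13671)/(-37152 - 2304) = -25475/(-39456) = -25475*(-1/39456) = 25475/39456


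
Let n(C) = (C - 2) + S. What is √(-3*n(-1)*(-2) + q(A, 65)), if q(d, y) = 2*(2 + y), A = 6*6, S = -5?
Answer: √86 ≈ 9.2736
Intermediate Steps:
n(C) = -7 + C (n(C) = (C - 2) - 5 = (-2 + C) - 5 = -7 + C)
A = 36
q(d, y) = 4 + 2*y
√(-3*n(-1)*(-2) + q(A, 65)) = √(-3*(-7 - 1)*(-2) + (4 + 2*65)) = √(-3*(-8)*(-2) + (4 + 130)) = √(24*(-2) + 134) = √(-48 + 134) = √86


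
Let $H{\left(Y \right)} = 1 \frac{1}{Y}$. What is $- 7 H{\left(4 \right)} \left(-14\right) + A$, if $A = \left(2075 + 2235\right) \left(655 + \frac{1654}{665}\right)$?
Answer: $\frac{753789313}{266} \approx 2.8338 \cdot 10^{6}$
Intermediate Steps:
$H{\left(Y \right)} = \frac{1}{Y}$
$A = \frac{376891398}{133}$ ($A = 4310 \left(655 + 1654 \cdot \frac{1}{665}\right) = 4310 \left(655 + \frac{1654}{665}\right) = 4310 \cdot \frac{437229}{665} = \frac{376891398}{133} \approx 2.8338 \cdot 10^{6}$)
$- 7 H{\left(4 \right)} \left(-14\right) + A = - \frac{7}{4} \left(-14\right) + \frac{376891398}{133} = \left(-7\right) \frac{1}{4} \left(-14\right) + \frac{376891398}{133} = \left(- \frac{7}{4}\right) \left(-14\right) + \frac{376891398}{133} = \frac{49}{2} + \frac{376891398}{133} = \frac{753789313}{266}$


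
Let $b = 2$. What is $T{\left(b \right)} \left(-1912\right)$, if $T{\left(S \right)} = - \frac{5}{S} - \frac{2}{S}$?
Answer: $6692$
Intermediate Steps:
$T{\left(S \right)} = - \frac{7}{S}$
$T{\left(b \right)} \left(-1912\right) = - \frac{7}{2} \left(-1912\right) = \left(-7\right) \frac{1}{2} \left(-1912\right) = \left(- \frac{7}{2}\right) \left(-1912\right) = 6692$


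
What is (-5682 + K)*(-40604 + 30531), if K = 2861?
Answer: 28415933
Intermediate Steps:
(-5682 + K)*(-40604 + 30531) = (-5682 + 2861)*(-40604 + 30531) = -2821*(-10073) = 28415933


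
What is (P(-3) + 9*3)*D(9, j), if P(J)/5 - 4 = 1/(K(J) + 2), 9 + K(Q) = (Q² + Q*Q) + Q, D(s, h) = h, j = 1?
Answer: 381/8 ≈ 47.625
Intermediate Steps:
K(Q) = -9 + Q + 2*Q² (K(Q) = -9 + ((Q² + Q*Q) + Q) = -9 + ((Q² + Q²) + Q) = -9 + (2*Q² + Q) = -9 + (Q + 2*Q²) = -9 + Q + 2*Q²)
P(J) = 20 + 5/(-7 + J + 2*J²) (P(J) = 20 + 5/((-9 + J + 2*J²) + 2) = 20 + 5/(-7 + J + 2*J²))
(P(-3) + 9*3)*D(9, j) = (5*(-27 + 4*(-3) + 8*(-3)²)/(-7 - 3 + 2*(-3)²) + 9*3)*1 = (5*(-27 - 12 + 8*9)/(-7 - 3 + 2*9) + 27)*1 = (5*(-27 - 12 + 72)/(-7 - 3 + 18) + 27)*1 = (5*33/8 + 27)*1 = (5*(⅛)*33 + 27)*1 = (165/8 + 27)*1 = (381/8)*1 = 381/8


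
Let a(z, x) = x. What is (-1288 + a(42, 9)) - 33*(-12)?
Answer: -883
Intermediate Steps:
(-1288 + a(42, 9)) - 33*(-12) = (-1288 + 9) - 33*(-12) = -1279 + 396 = -883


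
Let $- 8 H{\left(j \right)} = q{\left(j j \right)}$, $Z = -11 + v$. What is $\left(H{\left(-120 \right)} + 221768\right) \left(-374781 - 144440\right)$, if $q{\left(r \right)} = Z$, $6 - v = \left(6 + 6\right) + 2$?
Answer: $- \frac{921182687023}{8} \approx -1.1515 \cdot 10^{11}$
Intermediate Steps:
$v = -8$ ($v = 6 - \left(\left(6 + 6\right) + 2\right) = 6 - \left(12 + 2\right) = 6 - 14 = -8$)
$Z = -19$ ($Z = -11 - 8 = -19$)
$q{\left(r \right)} = -19$
$H{\left(j \right)} = \frac{19}{8}$ ($H{\left(j \right)} = \left(- \frac{1}{8}\right) \left(-19\right) = \frac{19}{8}$)
$\left(H{\left(-120 \right)} + 221768\right) \left(-374781 - 144440\right) = \left(\frac{19}{8} + 221768\right) \left(-374781 - 144440\right) = \frac{1774163}{8} \left(-519221\right) = - \frac{921182687023}{8}$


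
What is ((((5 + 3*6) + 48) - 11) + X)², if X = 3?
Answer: 3969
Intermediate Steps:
((((5 + 3*6) + 48) - 11) + X)² = ((((5 + 3*6) + 48) - 11) + 3)² = ((((5 + 18) + 48) - 11) + 3)² = (((23 + 48) - 11) + 3)² = ((71 - 11) + 3)² = (60 + 3)² = 63² = 3969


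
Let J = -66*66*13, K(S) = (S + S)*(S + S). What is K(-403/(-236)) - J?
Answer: 788650681/13924 ≈ 56640.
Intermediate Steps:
K(S) = 4*S**2 (K(S) = (2*S)*(2*S) = 4*S**2)
J = -56628 (J = -4356*13 = -56628)
K(-403/(-236)) - J = 4*(-403/(-236))**2 - 1*(-56628) = 4*(-403*(-1/236))**2 + 56628 = 4*(403/236)**2 + 56628 = 4*(162409/55696) + 56628 = 162409/13924 + 56628 = 788650681/13924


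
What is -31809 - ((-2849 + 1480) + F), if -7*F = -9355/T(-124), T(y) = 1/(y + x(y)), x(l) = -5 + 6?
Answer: 937585/7 ≈ 1.3394e+5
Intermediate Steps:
x(l) = 1
T(y) = 1/(1 + y) (T(y) = 1/(y + 1) = 1/(1 + y))
F = -1150665/7 (F = -(-9355)/(7*(1/(1 - 124))) = -(-9355)/(7*(1/(-123))) = -(-9355)/(7*(-1/123)) = -(-9355)*(-123)/7 = -⅐*1150665 = -1150665/7 ≈ -1.6438e+5)
-31809 - ((-2849 + 1480) + F) = -31809 - ((-2849 + 1480) - 1150665/7) = -31809 - (-1369 - 1150665/7) = -31809 - 1*(-1160248/7) = -31809 + 1160248/7 = 937585/7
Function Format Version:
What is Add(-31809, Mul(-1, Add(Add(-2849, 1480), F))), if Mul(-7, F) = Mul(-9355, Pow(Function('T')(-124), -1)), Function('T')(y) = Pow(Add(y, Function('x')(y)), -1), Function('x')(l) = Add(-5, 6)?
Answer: Rational(937585, 7) ≈ 1.3394e+5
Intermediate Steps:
Function('x')(l) = 1
Function('T')(y) = Pow(Add(1, y), -1) (Function('T')(y) = Pow(Add(y, 1), -1) = Pow(Add(1, y), -1))
F = Rational(-1150665, 7) (F = Mul(Rational(-1, 7), Mul(-9355, Pow(Pow(Add(1, -124), -1), -1))) = Mul(Rational(-1, 7), Mul(-9355, Pow(Pow(-123, -1), -1))) = Mul(Rational(-1, 7), Mul(-9355, Pow(Rational(-1, 123), -1))) = Mul(Rational(-1, 7), Mul(-9355, -123)) = Mul(Rational(-1, 7), 1150665) = Rational(-1150665, 7) ≈ -1.6438e+5)
Add(-31809, Mul(-1, Add(Add(-2849, 1480), F))) = Add(-31809, Mul(-1, Add(Add(-2849, 1480), Rational(-1150665, 7)))) = Add(-31809, Mul(-1, Add(-1369, Rational(-1150665, 7)))) = Add(-31809, Mul(-1, Rational(-1160248, 7))) = Add(-31809, Rational(1160248, 7)) = Rational(937585, 7)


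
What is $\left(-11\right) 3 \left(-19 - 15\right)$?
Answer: $1122$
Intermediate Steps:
$\left(-11\right) 3 \left(-19 - 15\right) = \left(-33\right) \left(-34\right) = 1122$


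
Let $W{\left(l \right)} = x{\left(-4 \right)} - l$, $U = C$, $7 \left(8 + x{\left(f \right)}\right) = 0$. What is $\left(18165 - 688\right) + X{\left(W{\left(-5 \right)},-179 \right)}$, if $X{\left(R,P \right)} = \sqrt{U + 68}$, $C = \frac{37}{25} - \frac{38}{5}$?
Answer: $17477 + \frac{\sqrt{1547}}{5} \approx 17485.0$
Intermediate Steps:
$x{\left(f \right)} = -8$ ($x{\left(f \right)} = -8 + \frac{1}{7} \cdot 0 = -8 + 0 = -8$)
$C = - \frac{153}{25}$ ($C = 37 \cdot \frac{1}{25} - \frac{38}{5} = \frac{37}{25} - \frac{38}{5} = - \frac{153}{25} \approx -6.12$)
$U = - \frac{153}{25} \approx -6.12$
$W{\left(l \right)} = -8 - l$
$X{\left(R,P \right)} = \frac{\sqrt{1547}}{5}$ ($X{\left(R,P \right)} = \sqrt{- \frac{153}{25} + 68} = \sqrt{\frac{1547}{25}} = \frac{\sqrt{1547}}{5}$)
$\left(18165 - 688\right) + X{\left(W{\left(-5 \right)},-179 \right)} = \left(18165 - 688\right) + \frac{\sqrt{1547}}{5} = 17477 + \frac{\sqrt{1547}}{5}$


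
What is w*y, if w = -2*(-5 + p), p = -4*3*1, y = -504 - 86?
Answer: -20060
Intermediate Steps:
y = -590
p = -12 (p = -12*1 = -12)
w = 34 (w = -2*(-5 - 12) = -2*(-17) = 34)
w*y = 34*(-590) = -20060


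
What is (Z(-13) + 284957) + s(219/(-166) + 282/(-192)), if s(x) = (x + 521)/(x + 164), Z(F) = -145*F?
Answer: 7224770417/25187 ≈ 2.8685e+5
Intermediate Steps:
s(x) = (521 + x)/(164 + x)
(Z(-13) + 284957) + s(219/(-166) + 282/(-192)) = (-145*(-13) + 284957) + (521 + (219/(-166) + 282/(-192)))/(164 + (219/(-166) + 282/(-192))) = (1885 + 284957) + (521 + (219*(-1/166) + 282*(-1/192)))/(164 + (219*(-1/166) + 282*(-1/192))) = 286842 + (521 + (-219/166 - 47/32))/(164 + (-219/166 - 47/32)) = 286842 + (521 - 7405/2656)/(164 - 7405/2656) = 286842 + (1376371/2656)/(428179/2656) = 286842 + (2656/428179)*(1376371/2656) = 286842 + 80963/25187 = 7224770417/25187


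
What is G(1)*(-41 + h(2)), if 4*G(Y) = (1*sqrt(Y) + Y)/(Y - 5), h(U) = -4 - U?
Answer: 47/8 ≈ 5.8750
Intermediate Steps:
G(Y) = (Y + sqrt(Y))/(4*(-5 + Y)) (G(Y) = ((1*sqrt(Y) + Y)/(Y - 5))/4 = ((sqrt(Y) + Y)/(-5 + Y))/4 = ((Y + sqrt(Y))/(-5 + Y))/4 = (Y + sqrt(Y))/(4*(-5 + Y)))
G(1)*(-41 + h(2)) = ((1 + sqrt(1))/(4*(-5 + 1)))*(-41 + (-4 - 1*2)) = ((1/4)*(1 + 1)/(-4))*(-41 + (-4 - 2)) = ((1/4)*(-1/4)*2)*(-41 - 6) = -1/8*(-47) = 47/8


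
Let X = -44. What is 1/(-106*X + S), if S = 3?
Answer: 1/4667 ≈ 0.00021427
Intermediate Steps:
1/(-106*X + S) = 1/(-106*(-44) + 3) = 1/(4664 + 3) = 1/4667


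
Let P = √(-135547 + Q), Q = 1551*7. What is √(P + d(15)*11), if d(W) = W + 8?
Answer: √(253 + I*√124690) ≈ 18.539 + 9.5235*I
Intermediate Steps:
d(W) = 8 + W
Q = 10857
P = I*√124690 (P = √(-135547 + 10857) = √(-124690) = I*√124690 ≈ 353.11*I)
√(P + d(15)*11) = √(I*√124690 + (8 + 15)*11) = √(I*√124690 + 23*11) = √(I*√124690 + 253) = √(253 + I*√124690)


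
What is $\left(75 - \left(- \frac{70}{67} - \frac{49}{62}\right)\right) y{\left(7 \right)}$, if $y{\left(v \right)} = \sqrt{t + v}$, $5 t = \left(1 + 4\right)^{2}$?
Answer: $\frac{319173 \sqrt{3}}{2077} \approx 266.16$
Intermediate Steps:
$t = 5$ ($t = \frac{\left(1 + 4\right)^{2}}{5} = \frac{5^{2}}{5} = \frac{1}{5} \cdot 25 = 5$)
$y{\left(v \right)} = \sqrt{5 + v}$
$\left(75 - \left(- \frac{70}{67} - \frac{49}{62}\right)\right) y{\left(7 \right)} = \left(75 - \left(- \frac{70}{67} - \frac{49}{62}\right)\right) \sqrt{5 + 7} = \left(75 - - \frac{7623}{4154}\right) \sqrt{12} = \left(75 + \left(\frac{70}{67} + \frac{49}{62}\right)\right) 2 \sqrt{3} = \left(75 + \frac{7623}{4154}\right) 2 \sqrt{3} = \frac{319173 \cdot 2 \sqrt{3}}{4154} = \frac{319173 \sqrt{3}}{2077}$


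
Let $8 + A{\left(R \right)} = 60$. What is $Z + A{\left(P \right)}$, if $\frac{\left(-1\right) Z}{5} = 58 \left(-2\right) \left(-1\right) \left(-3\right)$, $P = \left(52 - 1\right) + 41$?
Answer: $1792$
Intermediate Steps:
$P = 92$ ($P = 51 + 41 = 92$)
$A{\left(R \right)} = 52$ ($A{\left(R \right)} = -8 + 60 = 52$)
$Z = 1740$ ($Z = - 5 \cdot 58 \left(-2\right) \left(-1\right) \left(-3\right) = - 5 \cdot 58 \cdot 2 \left(-3\right) = - 5 \cdot 58 \left(-6\right) = \left(-5\right) \left(-348\right) = 1740$)
$Z + A{\left(P \right)} = 1740 + 52 = 1792$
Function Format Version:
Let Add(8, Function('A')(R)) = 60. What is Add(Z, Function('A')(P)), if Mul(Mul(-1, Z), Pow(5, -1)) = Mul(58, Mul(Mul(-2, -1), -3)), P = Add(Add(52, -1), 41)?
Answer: 1792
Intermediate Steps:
P = 92 (P = Add(51, 41) = 92)
Function('A')(R) = 52 (Function('A')(R) = Add(-8, 60) = 52)
Z = 1740 (Z = Mul(-5, Mul(58, Mul(Mul(-2, -1), -3))) = Mul(-5, Mul(58, Mul(2, -3))) = Mul(-5, Mul(58, -6)) = Mul(-5, -348) = 1740)
Add(Z, Function('A')(P)) = Add(1740, 52) = 1792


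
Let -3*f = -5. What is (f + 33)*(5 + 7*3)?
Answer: 2704/3 ≈ 901.33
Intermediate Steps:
f = 5/3 (f = -⅓*(-5) = 5/3 ≈ 1.6667)
(f + 33)*(5 + 7*3) = (5/3 + 33)*(5 + 7*3) = 104*(5 + 21)/3 = (104/3)*26 = 2704/3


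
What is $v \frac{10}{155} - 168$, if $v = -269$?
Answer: $- \frac{5746}{31} \approx -185.35$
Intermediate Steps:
$v \frac{10}{155} - 168 = - 269 \cdot \frac{10}{155} - 168 = - 269 \cdot 10 \cdot \frac{1}{155} - 168 = \left(-269\right) \frac{2}{31} - 168 = - \frac{538}{31} - 168 = - \frac{5746}{31}$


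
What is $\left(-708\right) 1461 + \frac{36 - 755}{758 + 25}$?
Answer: $- \frac{809926523}{783} \approx -1.0344 \cdot 10^{6}$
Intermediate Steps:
$\left(-708\right) 1461 + \frac{36 - 755}{758 + 25} = -1034388 - \frac{719}{783} = - \frac{809926523}{783}$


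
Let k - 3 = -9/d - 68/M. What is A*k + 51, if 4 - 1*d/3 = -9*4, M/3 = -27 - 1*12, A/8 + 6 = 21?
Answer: 18398/39 ≈ 471.74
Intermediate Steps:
A = 120 (A = -48 + 8*21 = -48 + 168 = 120)
M = -117 (M = 3*(-27 - 1*12) = 3*(-27 - 12) = 3*(-39) = -117)
d = 120 (d = 12 - (-27)*4 = 12 - 3*(-36) = 12 + 108 = 120)
k = 16409/4680 (k = 3 + (-9/120 - 68/(-117)) = 3 + (-9*1/120 - 68*(-1/117)) = 3 + (-3/40 + 68/117) = 3 + 2369/4680 = 16409/4680 ≈ 3.5062)
A*k + 51 = 120*(16409/4680) + 51 = 16409/39 + 51 = 18398/39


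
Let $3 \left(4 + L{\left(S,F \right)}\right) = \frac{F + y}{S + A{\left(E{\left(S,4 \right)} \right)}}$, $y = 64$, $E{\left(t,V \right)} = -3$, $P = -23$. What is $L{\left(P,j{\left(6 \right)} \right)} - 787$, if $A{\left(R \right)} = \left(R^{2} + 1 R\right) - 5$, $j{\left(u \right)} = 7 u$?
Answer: $- \frac{26156}{33} \approx -792.61$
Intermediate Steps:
$A{\left(R \right)} = -5 + R + R^{2}$ ($A{\left(R \right)} = \left(R^{2} + R\right) - 5 = \left(R + R^{2}\right) - 5 = -5 + R + R^{2}$)
$L{\left(S,F \right)} = -4 + \frac{64 + F}{3 \left(1 + S\right)}$ ($L{\left(S,F \right)} = -4 + \frac{\left(F + 64\right) \frac{1}{S - \left(8 - 9\right)}}{3} = -4 + \frac{\left(64 + F\right) \frac{1}{S - -1}}{3} = -4 + \frac{\left(64 + F\right) \frac{1}{S + 1}}{3} = -4 + \frac{\left(64 + F\right) \frac{1}{1 + S}}{3} = -4 + \frac{\frac{1}{1 + S} \left(64 + F\right)}{3} = -4 + \frac{64 + F}{3 \left(1 + S\right)}$)
$L{\left(P,j{\left(6 \right)} \right)} - 787 = \frac{52 + 7 \cdot 6 - -276}{3 \left(1 - 23\right)} - 787 = \frac{52 + 42 + 276}{3 \left(-22\right)} - 787 = \frac{1}{3} \left(- \frac{1}{22}\right) 370 - 787 = - \frac{185}{33} - 787 = - \frac{26156}{33}$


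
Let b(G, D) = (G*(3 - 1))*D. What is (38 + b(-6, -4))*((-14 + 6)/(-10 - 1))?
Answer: 688/11 ≈ 62.545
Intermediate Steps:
b(G, D) = 2*D*G (b(G, D) = (G*2)*D = (2*G)*D = 2*D*G)
(38 + b(-6, -4))*((-14 + 6)/(-10 - 1)) = (38 + 2*(-4)*(-6))*((-14 + 6)/(-10 - 1)) = (38 + 48)*(-8/(-11)) = 86*(-8*(-1/11)) = 86*(8/11) = 688/11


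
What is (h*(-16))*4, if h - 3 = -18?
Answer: 960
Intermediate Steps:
h = -15 (h = 3 - 18 = -15)
(h*(-16))*4 = -15*(-16)*4 = 240*4 = 960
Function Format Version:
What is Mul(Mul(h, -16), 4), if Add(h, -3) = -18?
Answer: 960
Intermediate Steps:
h = -15 (h = Add(3, -18) = -15)
Mul(Mul(h, -16), 4) = Mul(Mul(-15, -16), 4) = Mul(240, 4) = 960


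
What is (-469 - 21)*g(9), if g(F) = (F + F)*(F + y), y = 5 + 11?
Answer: -220500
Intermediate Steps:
y = 16
g(F) = 2*F*(16 + F) (g(F) = (F + F)*(F + 16) = (2*F)*(16 + F) = 2*F*(16 + F))
(-469 - 21)*g(9) = (-469 - 21)*(2*9*(16 + 9)) = -980*9*25 = -490*450 = -220500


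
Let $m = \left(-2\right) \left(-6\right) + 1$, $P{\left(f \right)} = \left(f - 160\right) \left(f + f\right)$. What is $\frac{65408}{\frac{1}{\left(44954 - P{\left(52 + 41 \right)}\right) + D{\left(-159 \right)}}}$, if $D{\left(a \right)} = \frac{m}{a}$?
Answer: $\frac{597118200448}{159} \approx 3.7555 \cdot 10^{9}$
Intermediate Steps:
$P{\left(f \right)} = 2 f \left(-160 + f\right)$ ($P{\left(f \right)} = \left(-160 + f\right) 2 f = 2 f \left(-160 + f\right)$)
$m = 13$ ($m = 12 + 1 = 13$)
$D{\left(a \right)} = \frac{13}{a}$
$\frac{65408}{\frac{1}{\left(44954 - P{\left(52 + 41 \right)}\right) + D{\left(-159 \right)}}} = \frac{65408}{\frac{1}{\left(44954 - 2 \left(52 + 41\right) \left(-160 + \left(52 + 41\right)\right)\right) + \frac{13}{-159}}} = \frac{65408}{\frac{1}{\left(44954 - 2 \cdot 93 \left(-160 + 93\right)\right) + 13 \left(- \frac{1}{159}\right)}} = \frac{65408}{\frac{1}{\left(44954 - 2 \cdot 93 \left(-67\right)\right) - \frac{13}{159}}} = \frac{65408}{\frac{1}{\left(44954 - -12462\right) - \frac{13}{159}}} = \frac{65408}{\frac{1}{\left(44954 + 12462\right) - \frac{13}{159}}} = \frac{65408}{\frac{1}{57416 - \frac{13}{159}}} = \frac{65408}{\frac{1}{\frac{9129131}{159}}} = \frac{65408}{\frac{159}{9129131}} = 65408 \cdot \frac{9129131}{159} = \frac{597118200448}{159}$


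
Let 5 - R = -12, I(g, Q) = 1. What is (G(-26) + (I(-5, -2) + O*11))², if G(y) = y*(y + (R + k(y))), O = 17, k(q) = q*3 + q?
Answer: 9771876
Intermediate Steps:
k(q) = 4*q (k(q) = 3*q + q = 4*q)
R = 17 (R = 5 - 1*(-12) = 5 + 12 = 17)
G(y) = y*(17 + 5*y) (G(y) = y*(y + (17 + 4*y)) = y*(17 + 5*y))
(G(-26) + (I(-5, -2) + O*11))² = (-26*(17 + 5*(-26)) + (1 + 17*11))² = (-26*(17 - 130) + (1 + 187))² = (-26*(-113) + 188)² = (2938 + 188)² = 3126² = 9771876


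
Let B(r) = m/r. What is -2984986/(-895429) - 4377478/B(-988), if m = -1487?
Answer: -3872679660411074/1331502923 ≈ -2.9085e+6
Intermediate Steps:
B(r) = -1487/r
-2984986/(-895429) - 4377478/B(-988) = -2984986/(-895429) - 4377478/((-1487/(-988))) = -2984986*(-1/895429) - 4377478/((-1487*(-1/988))) = 2984986/895429 - 4377478/1487/988 = 2984986/895429 - 4377478*988/1487 = 2984986/895429 - 4324948264/1487 = -3872679660411074/1331502923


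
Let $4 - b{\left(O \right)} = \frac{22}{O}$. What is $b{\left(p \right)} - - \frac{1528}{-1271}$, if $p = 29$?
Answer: $\frac{75162}{36859} \approx 2.0392$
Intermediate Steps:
$b{\left(O \right)} = 4 - \frac{22}{O}$
$b{\left(p \right)} - - \frac{1528}{-1271} = \left(4 - \frac{22}{29}\right) - - \frac{1528}{-1271} = \left(4 - \frac{22}{29}\right) - \left(-1528\right) \left(- \frac{1}{1271}\right) = \left(4 - \frac{22}{29}\right) - \frac{1528}{1271} = \frac{94}{29} - \frac{1528}{1271} = \frac{75162}{36859}$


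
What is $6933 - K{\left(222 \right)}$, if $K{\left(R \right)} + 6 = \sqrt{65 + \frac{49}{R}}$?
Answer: $6939 - \frac{\sqrt{3214338}}{222} \approx 6930.9$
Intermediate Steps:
$K{\left(R \right)} = -6 + \sqrt{65 + \frac{49}{R}}$
$6933 - K{\left(222 \right)} = 6933 - \left(-6 + \sqrt{65 + \frac{49}{222}}\right) = 6933 - \left(-6 + \sqrt{\frac{14479}{222}}\right) = 6933 - \left(-6 + \frac{\sqrt{3214338}}{222}\right) = 6933 + \left(6 - \frac{\sqrt{3214338}}{222}\right) = 6939 - \frac{\sqrt{3214338}}{222}$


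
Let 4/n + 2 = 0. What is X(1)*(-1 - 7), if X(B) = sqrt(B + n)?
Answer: -8*I ≈ -8.0*I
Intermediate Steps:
n = -2 (n = 4/(-2 + 0) = 4/(-2) = 4*(-1/2) = -2)
X(B) = sqrt(-2 + B) (X(B) = sqrt(B - 2) = sqrt(-2 + B))
X(1)*(-1 - 7) = sqrt(-2 + 1)*(-1 - 7) = sqrt(-1)*(-8) = I*(-8) = -8*I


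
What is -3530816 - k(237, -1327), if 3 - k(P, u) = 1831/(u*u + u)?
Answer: -6212836172207/1759602 ≈ -3.5308e+6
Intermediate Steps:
k(P, u) = 3 - 1831/(u + u²) (k(P, u) = 3 - 1831/(u*u + u) = 3 - 1831/(u² + u) = 3 - 1831/(u + u²))
-3530816 - k(237, -1327) = -3530816 - (-1831 + 3*(-1327) + 3*(-1327)²)/((-1327)*(1 - 1327)) = -3530816 - (-1)*(-1831 - 3981 + 3*1760929)/(1327*(-1326)) = -3530816 - (-1)*(-1)*(-1831 - 3981 + 5282787)/(1327*1326) = -3530816 - (-1)*(-1)*5276975/(1327*1326) = -3530816 - 1*5276975/1759602 = -3530816 - 5276975/1759602 = -6212836172207/1759602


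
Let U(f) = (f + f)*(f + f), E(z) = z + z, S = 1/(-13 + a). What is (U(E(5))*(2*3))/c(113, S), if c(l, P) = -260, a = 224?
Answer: -120/13 ≈ -9.2308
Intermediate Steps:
S = 1/211 (S = 1/(-13 + 224) = 1/211 ≈ 0.0047393)
E(z) = 2*z
U(f) = 4*f² (U(f) = (2*f)*(2*f) = 4*f²)
(U(E(5))*(2*3))/c(113, S) = ((4*(2*5)²)*(2*3))/(-260) = ((4*10²)*6)*(-1/260) = ((4*100)*6)*(-1/260) = (400*6)*(-1/260) = 2400*(-1/260) = -120/13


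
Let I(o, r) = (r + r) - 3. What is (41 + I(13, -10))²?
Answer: 324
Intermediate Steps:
I(o, r) = -3 + 2*r (I(o, r) = 2*r - 3 = -3 + 2*r)
(41 + I(13, -10))² = (41 + (-3 + 2*(-10)))² = (41 + (-3 - 20))² = (41 - 23)² = 18² = 324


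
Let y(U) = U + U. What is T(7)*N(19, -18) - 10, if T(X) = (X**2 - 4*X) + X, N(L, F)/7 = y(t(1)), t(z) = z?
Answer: 382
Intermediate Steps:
y(U) = 2*U
N(L, F) = 14 (N(L, F) = 7*(2*1) = 7*2 = 14)
T(X) = X**2 - 3*X
T(7)*N(19, -18) - 10 = (7*(-3 + 7))*14 - 10 = (7*4)*14 - 10 = 28*14 - 10 = 392 - 10 = 382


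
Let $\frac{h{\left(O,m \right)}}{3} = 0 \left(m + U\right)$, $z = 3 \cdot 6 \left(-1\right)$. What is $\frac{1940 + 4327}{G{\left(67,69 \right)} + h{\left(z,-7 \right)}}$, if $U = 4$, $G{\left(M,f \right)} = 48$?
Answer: $\frac{2089}{16} \approx 130.56$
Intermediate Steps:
$z = -18$ ($z = 18 \left(-1\right) = -18$)
$h{\left(O,m \right)} = 0$ ($h{\left(O,m \right)} = 3 \cdot 0 \left(m + 4\right) = 3 \cdot 0 \left(4 + m\right) = 3 \cdot 0 = 0$)
$\frac{1940 + 4327}{G{\left(67,69 \right)} + h{\left(z,-7 \right)}} = \frac{1940 + 4327}{48 + 0} = \frac{6267}{48} = 6267 \cdot \frac{1}{48} = \frac{2089}{16}$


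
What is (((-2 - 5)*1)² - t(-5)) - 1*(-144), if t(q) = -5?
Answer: 198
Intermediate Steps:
(((-2 - 5)*1)² - t(-5)) - 1*(-144) = (((-2 - 5)*1)² - 1*(-5)) - 1*(-144) = ((-7*1)² + 5) + 144 = ((-7)² + 5) + 144 = (49 + 5) + 144 = 54 + 144 = 198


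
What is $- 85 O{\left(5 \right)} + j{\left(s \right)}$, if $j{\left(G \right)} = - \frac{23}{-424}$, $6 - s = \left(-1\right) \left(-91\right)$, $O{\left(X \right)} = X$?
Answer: $- \frac{180177}{424} \approx -424.95$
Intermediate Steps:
$s = -85$ ($s = 6 - \left(-1\right) \left(-91\right) = 6 - 91 = -85$)
$j{\left(G \right)} = \frac{23}{424}$ ($j{\left(G \right)} = \left(-23\right) \left(- \frac{1}{424}\right) = \frac{23}{424}$)
$- 85 O{\left(5 \right)} + j{\left(s \right)} = \left(-85\right) 5 + \frac{23}{424} = -425 + \frac{23}{424} = - \frac{180177}{424}$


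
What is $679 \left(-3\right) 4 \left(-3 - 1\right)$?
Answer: $32592$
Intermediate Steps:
$679 \left(-3\right) 4 \left(-3 - 1\right) = 679 \left(\left(-12\right) \left(-4\right)\right) = 679 \cdot 48 = 32592$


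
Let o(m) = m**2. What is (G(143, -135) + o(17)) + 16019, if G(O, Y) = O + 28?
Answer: 16479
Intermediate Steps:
G(O, Y) = 28 + O
(G(143, -135) + o(17)) + 16019 = ((28 + 143) + 17**2) + 16019 = (171 + 289) + 16019 = 460 + 16019 = 16479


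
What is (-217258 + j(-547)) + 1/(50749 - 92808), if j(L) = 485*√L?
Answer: -9137654223/42059 + 485*I*√547 ≈ -2.1726e+5 + 11343.0*I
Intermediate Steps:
(-217258 + j(-547)) + 1/(50749 - 92808) = (-217258 + 485*√(-547)) + 1/(50749 - 92808) = (-217258 + 485*(I*√547)) + 1/(-42059) = (-217258 + 485*I*√547) - 1/42059 = -9137654223/42059 + 485*I*√547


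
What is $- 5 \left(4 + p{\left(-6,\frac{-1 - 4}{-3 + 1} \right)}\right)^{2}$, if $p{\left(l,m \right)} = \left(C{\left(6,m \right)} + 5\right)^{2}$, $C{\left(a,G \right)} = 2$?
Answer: $-14045$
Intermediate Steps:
$p{\left(l,m \right)} = 49$ ($p{\left(l,m \right)} = \left(2 + 5\right)^{2} = 7^{2} = 49$)
$- 5 \left(4 + p{\left(-6,\frac{-1 - 4}{-3 + 1} \right)}\right)^{2} = - 5 \left(4 + 49\right)^{2} = - 5 \cdot 53^{2} = \left(-5\right) 2809 = -14045$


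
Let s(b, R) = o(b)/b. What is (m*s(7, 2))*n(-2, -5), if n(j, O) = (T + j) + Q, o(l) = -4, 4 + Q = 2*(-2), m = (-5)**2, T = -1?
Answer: 1100/7 ≈ 157.14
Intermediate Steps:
m = 25
Q = -8 (Q = -4 + 2*(-2) = -4 - 4 = -8)
s(b, R) = -4/b
n(j, O) = -9 + j (n(j, O) = (-1 + j) - 8 = -9 + j)
(m*s(7, 2))*n(-2, -5) = (25*(-4/7))*(-9 - 2) = (25*(-4*1/7))*(-11) = (25*(-4/7))*(-11) = -100/7*(-11) = 1100/7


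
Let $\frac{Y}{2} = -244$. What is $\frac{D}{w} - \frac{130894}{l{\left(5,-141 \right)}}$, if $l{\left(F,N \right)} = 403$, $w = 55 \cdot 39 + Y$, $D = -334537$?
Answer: $- \frac{351709769}{667771} \approx -526.69$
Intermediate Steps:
$Y = -488$ ($Y = 2 \left(-244\right) = -488$)
$w = 1657$ ($w = 55 \cdot 39 - 488 = 2145 - 488 = 1657$)
$\frac{D}{w} - \frac{130894}{l{\left(5,-141 \right)}} = - \frac{334537}{1657} - \frac{130894}{403} = - \frac{351709769}{667771}$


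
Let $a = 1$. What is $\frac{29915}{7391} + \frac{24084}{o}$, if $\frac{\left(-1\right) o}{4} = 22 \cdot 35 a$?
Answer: $- \frac{21466661}{5691070} \approx -3.772$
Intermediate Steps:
$o = -3080$ ($o = - 4 \cdot 22 \cdot 35 \cdot 1 = - 4 \cdot 770 \cdot 1 = \left(-4\right) 770 = -3080$)
$\frac{29915}{7391} + \frac{24084}{o} = \frac{29915}{7391} + \frac{24084}{-3080} = 29915 \cdot \frac{1}{7391} + 24084 \left(- \frac{1}{3080}\right) = \frac{29915}{7391} - \frac{6021}{770} = - \frac{21466661}{5691070}$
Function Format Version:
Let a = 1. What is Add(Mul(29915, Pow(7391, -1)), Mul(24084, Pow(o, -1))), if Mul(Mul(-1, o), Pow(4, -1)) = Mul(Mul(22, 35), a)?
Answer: Rational(-21466661, 5691070) ≈ -3.7720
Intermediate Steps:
o = -3080 (o = Mul(-4, Mul(Mul(22, 35), 1)) = Mul(-4, Mul(770, 1)) = Mul(-4, 770) = -3080)
Add(Mul(29915, Pow(7391, -1)), Mul(24084, Pow(o, -1))) = Add(Mul(29915, Pow(7391, -1)), Mul(24084, Pow(-3080, -1))) = Add(Mul(29915, Rational(1, 7391)), Mul(24084, Rational(-1, 3080))) = Add(Rational(29915, 7391), Rational(-6021, 770)) = Rational(-21466661, 5691070)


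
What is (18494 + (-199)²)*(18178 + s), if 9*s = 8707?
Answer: 1112254595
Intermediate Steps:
s = 8707/9 (s = (⅑)*8707 = 8707/9 ≈ 967.44)
(18494 + (-199)²)*(18178 + s) = (18494 + (-199)²)*(18178 + 8707/9) = (18494 + 39601)*(172309/9) = 58095*(172309/9) = 1112254595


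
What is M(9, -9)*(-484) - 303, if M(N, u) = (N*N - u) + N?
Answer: -48219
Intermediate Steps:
M(N, u) = N + N**2 - u (M(N, u) = (N**2 - u) + N = N + N**2 - u)
M(9, -9)*(-484) - 303 = (9 + 9**2 - 1*(-9))*(-484) - 303 = (9 + 81 + 9)*(-484) - 303 = 99*(-484) - 303 = -47916 - 303 = -48219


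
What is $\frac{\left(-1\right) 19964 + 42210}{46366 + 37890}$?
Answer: $\frac{11123}{42128} \approx 0.26403$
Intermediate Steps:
$\frac{\left(-1\right) 19964 + 42210}{46366 + 37890} = \frac{-19964 + 42210}{84256} = 22246 \cdot \frac{1}{84256} = \frac{11123}{42128}$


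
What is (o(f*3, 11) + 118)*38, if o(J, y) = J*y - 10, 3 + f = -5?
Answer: -5928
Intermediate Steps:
f = -8 (f = -3 - 5 = -8)
o(J, y) = -10 + J*y
(o(f*3, 11) + 118)*38 = ((-10 - 8*3*11) + 118)*38 = ((-10 - 24*11) + 118)*38 = ((-10 - 264) + 118)*38 = (-274 + 118)*38 = -156*38 = -5928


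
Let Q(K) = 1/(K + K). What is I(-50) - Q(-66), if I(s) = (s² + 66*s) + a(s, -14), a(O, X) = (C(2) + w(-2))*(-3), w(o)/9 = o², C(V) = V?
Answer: -120647/132 ≈ -913.99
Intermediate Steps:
w(o) = 9*o²
Q(K) = 1/(2*K)
a(O, X) = -114 (a(O, X) = (2 + 9*(-2)²)*(-3) = (2 + 9*4)*(-3) = (2 + 36)*(-3) = 38*(-3) = -114)
I(s) = -114 + s² + 66*s (I(s) = (s² + 66*s) - 114 = -114 + s² + 66*s)
I(-50) - Q(-66) = (-114 + (-50)² + 66*(-50)) - 1/(2*(-66)) = (-114 + 2500 - 3300) - (-1)/(2*66) = -914 - 1*(-1/132) = -914 + 1/132 = -120647/132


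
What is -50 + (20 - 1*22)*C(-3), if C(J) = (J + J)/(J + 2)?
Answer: -62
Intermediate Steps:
C(J) = 2*J/(2 + J) (C(J) = (2*J)/(2 + J) = 2*J/(2 + J))
-50 + (20 - 1*22)*C(-3) = -50 + (20 - 1*22)*(2*(-3)/(2 - 3)) = -50 + (20 - 22)*(2*(-3)/(-1)) = -50 - 4*(-3)*(-1) = -50 - 2*6 = -50 - 12 = -62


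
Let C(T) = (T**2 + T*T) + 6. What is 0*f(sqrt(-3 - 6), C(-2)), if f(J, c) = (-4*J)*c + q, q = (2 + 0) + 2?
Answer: 0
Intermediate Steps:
q = 4 (q = 2 + 2 = 4)
C(T) = 6 + 2*T**2 (C(T) = (T**2 + T**2) + 6 = 2*T**2 + 6 = 6 + 2*T**2)
f(J, c) = 4 - 4*J*c (f(J, c) = (-4*J)*c + 4 = -4*J*c + 4 = 4 - 4*J*c)
0*f(sqrt(-3 - 6), C(-2)) = 0*(4 - 4*sqrt(-3 - 6)*(6 + 2*(-2)**2)) = 0*(4 - 4*sqrt(-9)*(6 + 2*4)) = 0*(4 - 4*3*I*(6 + 8)) = 0*(4 - 4*3*I*14) = 0*(4 - 168*I) = 0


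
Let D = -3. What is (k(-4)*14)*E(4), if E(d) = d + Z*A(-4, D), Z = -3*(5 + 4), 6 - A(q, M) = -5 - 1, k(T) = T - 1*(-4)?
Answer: 0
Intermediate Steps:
k(T) = 4 + T (k(T) = T + 4 = 4 + T)
A(q, M) = 12 (A(q, M) = 6 - (-5 - 1) = 6 - 1*(-6) = 6 + 6 = 12)
Z = -27 (Z = -3*9 = -27)
E(d) = -324 + d (E(d) = d - 27*12 = d - 324 = -324 + d)
(k(-4)*14)*E(4) = ((4 - 4)*14)*(-324 + 4) = (0*14)*(-320) = 0*(-320) = 0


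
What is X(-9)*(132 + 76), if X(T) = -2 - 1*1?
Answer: -624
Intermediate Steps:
X(T) = -3 (X(T) = -2 - 1 = -3)
X(-9)*(132 + 76) = -3*(132 + 76) = -3*208 = -624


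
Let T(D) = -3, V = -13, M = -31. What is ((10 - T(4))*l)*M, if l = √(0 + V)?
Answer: -403*I*√13 ≈ -1453.0*I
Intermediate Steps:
l = I*√13 (l = √(0 - 13) = √(-13) = I*√13 ≈ 3.6056*I)
((10 - T(4))*l)*M = ((10 - 1*(-3))*(I*√13))*(-31) = ((10 + 3)*(I*√13))*(-31) = (13*(I*√13))*(-31) = (13*I*√13)*(-31) = -403*I*√13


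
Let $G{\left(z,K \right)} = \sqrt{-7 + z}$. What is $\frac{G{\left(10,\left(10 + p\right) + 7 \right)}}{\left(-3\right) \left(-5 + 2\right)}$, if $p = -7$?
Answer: $\frac{\sqrt{3}}{9} \approx 0.19245$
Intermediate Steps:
$\frac{G{\left(10,\left(10 + p\right) + 7 \right)}}{\left(-3\right) \left(-5 + 2\right)} = \frac{\sqrt{-7 + 10}}{\left(-3\right) \left(-5 + 2\right)} = \frac{\sqrt{3}}{\left(-3\right) \left(-3\right)} = \frac{\sqrt{3}}{9}$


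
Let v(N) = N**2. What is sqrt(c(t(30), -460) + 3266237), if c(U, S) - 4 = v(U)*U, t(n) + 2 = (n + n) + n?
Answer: sqrt(3947713) ≈ 1986.9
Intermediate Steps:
t(n) = -2 + 3*n (t(n) = -2 + ((n + n) + n) = -2 + (2*n + n) = -2 + 3*n)
c(U, S) = 4 + U**3 (c(U, S) = 4 + U**2*U = 4 + U**3)
sqrt(c(t(30), -460) + 3266237) = sqrt((4 + (-2 + 3*30)**3) + 3266237) = sqrt((4 + (-2 + 90)**3) + 3266237) = sqrt((4 + 88**3) + 3266237) = sqrt((4 + 681472) + 3266237) = sqrt(681476 + 3266237) = sqrt(3947713)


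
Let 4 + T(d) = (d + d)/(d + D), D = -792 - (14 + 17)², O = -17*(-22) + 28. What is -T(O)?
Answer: 6208/1351 ≈ 4.5951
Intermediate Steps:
O = 402 (O = 374 + 28 = 402)
D = -1753 (D = -792 - 1*31² = -792 - 1*961 = -792 - 961 = -1753)
T(d) = -4 + 2*d/(-1753 + d) (T(d) = -4 + (d + d)/(d - 1753) = -4 + (2*d)/(-1753 + d) = -4 + 2*d/(-1753 + d))
-T(O) = -2*(3506 - 1*402)/(-1753 + 402) = -2*(3506 - 402)/(-1351) = -2*(-1)*3104/1351 = -1*(-6208/1351) = 6208/1351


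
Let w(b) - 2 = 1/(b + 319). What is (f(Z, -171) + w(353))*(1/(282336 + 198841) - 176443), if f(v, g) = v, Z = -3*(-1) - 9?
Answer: 38021190355445/53891824 ≈ 7.0551e+5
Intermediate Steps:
Z = -6 (Z = 3 - 9 = -6)
w(b) = 2 + 1/(319 + b) (w(b) = 2 + 1/(b + 319) = 2 + 1/(319 + b))
(f(Z, -171) + w(353))*(1/(282336 + 198841) - 176443) = (-6 + (639 + 2*353)/(319 + 353))*(1/(282336 + 198841) - 176443) = (-6 + (639 + 706)/672)*(1/481177 - 176443) = (-6 + (1/672)*1345)*(1/481177 - 176443) = (-6 + 1345/672)*(-84900313410/481177) = -2687/672*(-84900313410/481177) = 38021190355445/53891824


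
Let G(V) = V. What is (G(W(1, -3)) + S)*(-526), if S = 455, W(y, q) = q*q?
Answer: -244064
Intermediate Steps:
W(y, q) = q**2
(G(W(1, -3)) + S)*(-526) = ((-3)**2 + 455)*(-526) = (9 + 455)*(-526) = 464*(-526) = -244064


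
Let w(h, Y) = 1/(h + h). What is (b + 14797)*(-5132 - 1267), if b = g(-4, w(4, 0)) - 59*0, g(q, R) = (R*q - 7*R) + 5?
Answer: -757673595/8 ≈ -9.4709e+7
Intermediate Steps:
w(h, Y) = 1/(2*h)
g(q, R) = 5 - 7*R + R*q (g(q, R) = (-7*R + R*q) + 5 = 5 - 7*R + R*q)
b = 29/8 (b = (5 - 7/(2*4) + ((½)/4)*(-4)) - 59*0 = (5 - 7/(2*4) + ((½)*(¼))*(-4)) + 0 = (5 - 7*⅛ + (⅛)*(-4)) + 0 = (5 - 7/8 - ½) + 0 = 29/8 + 0 = 29/8 ≈ 3.6250)
(b + 14797)*(-5132 - 1267) = (29/8 + 14797)*(-5132 - 1267) = (118405/8)*(-6399) = -757673595/8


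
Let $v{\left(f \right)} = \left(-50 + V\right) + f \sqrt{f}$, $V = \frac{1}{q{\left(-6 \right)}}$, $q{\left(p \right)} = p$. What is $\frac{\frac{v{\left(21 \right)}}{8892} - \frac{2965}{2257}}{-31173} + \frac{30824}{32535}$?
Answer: $\frac{4285539430643849}{4523222067422760} - \frac{7 \sqrt{21}}{92396772} \approx 0.94745$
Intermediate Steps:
$V = - \frac{1}{6}$ ($V = \frac{1}{-6} = - \frac{1}{6} \approx -0.16667$)
$v{\left(f \right)} = - \frac{301}{6} + f^{\frac{3}{2}}$ ($v{\left(f \right)} = \left(-50 - \frac{1}{6}\right) + f \sqrt{f} = - \frac{301}{6} + f^{\frac{3}{2}}$)
$\frac{\frac{v{\left(21 \right)}}{8892} - \frac{2965}{2257}}{-31173} + \frac{30824}{32535} = \frac{\frac{- \frac{301}{6} + 21^{\frac{3}{2}}}{8892} - \frac{2965}{2257}}{-31173} + \frac{30824}{32535} = \left(\left(- \frac{301}{6} + 21 \sqrt{21}\right) \frac{1}{8892} - \frac{2965}{2257}\right) \left(- \frac{1}{31173}\right) + 30824 \cdot \frac{1}{32535} = \left(\left(- \frac{301}{53352} + \frac{7 \sqrt{21}}{2964}\right) - \frac{2965}{2257}\right) \left(- \frac{1}{31173}\right) + \frac{30824}{32535} = \left(- \frac{158868037}{120415464} + \frac{7 \sqrt{21}}{2964}\right) \left(- \frac{1}{31173}\right) + \frac{30824}{32535} = \left(\frac{158868037}{3753711259272} - \frac{7 \sqrt{21}}{92396772}\right) + \frac{30824}{32535} = \frac{4285539430643849}{4523222067422760} - \frac{7 \sqrt{21}}{92396772}$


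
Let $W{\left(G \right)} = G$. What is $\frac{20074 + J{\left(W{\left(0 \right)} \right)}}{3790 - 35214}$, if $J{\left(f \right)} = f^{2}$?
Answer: $- \frac{10037}{15712} \approx -0.63881$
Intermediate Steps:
$\frac{20074 + J{\left(W{\left(0 \right)} \right)}}{3790 - 35214} = \frac{20074 + 0^{2}}{3790 - 35214} = \frac{20074 + 0}{-31424} = 20074 \left(- \frac{1}{31424}\right) = - \frac{10037}{15712}$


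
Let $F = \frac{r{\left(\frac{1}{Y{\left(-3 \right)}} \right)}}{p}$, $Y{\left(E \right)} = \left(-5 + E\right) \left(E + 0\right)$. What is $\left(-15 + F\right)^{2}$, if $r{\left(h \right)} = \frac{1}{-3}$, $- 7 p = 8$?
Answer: $\frac{124609}{576} \approx 216.33$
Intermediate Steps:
$p = - \frac{8}{7}$ ($p = \left(- \frac{1}{7}\right) 8 = - \frac{8}{7} \approx -1.1429$)
$Y{\left(E \right)} = E \left(-5 + E\right)$ ($Y{\left(E \right)} = \left(-5 + E\right) E = E \left(-5 + E\right)$)
$r{\left(h \right)} = - \frac{1}{3}$
$F = \frac{7}{24}$ ($F = - \frac{1}{3 \left(- \frac{8}{7}\right)} = \left(- \frac{1}{3}\right) \left(- \frac{7}{8}\right) = \frac{7}{24} \approx 0.29167$)
$\left(-15 + F\right)^{2} = \left(-15 + \frac{7}{24}\right)^{2} = \left(- \frac{353}{24}\right)^{2} = \frac{124609}{576}$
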